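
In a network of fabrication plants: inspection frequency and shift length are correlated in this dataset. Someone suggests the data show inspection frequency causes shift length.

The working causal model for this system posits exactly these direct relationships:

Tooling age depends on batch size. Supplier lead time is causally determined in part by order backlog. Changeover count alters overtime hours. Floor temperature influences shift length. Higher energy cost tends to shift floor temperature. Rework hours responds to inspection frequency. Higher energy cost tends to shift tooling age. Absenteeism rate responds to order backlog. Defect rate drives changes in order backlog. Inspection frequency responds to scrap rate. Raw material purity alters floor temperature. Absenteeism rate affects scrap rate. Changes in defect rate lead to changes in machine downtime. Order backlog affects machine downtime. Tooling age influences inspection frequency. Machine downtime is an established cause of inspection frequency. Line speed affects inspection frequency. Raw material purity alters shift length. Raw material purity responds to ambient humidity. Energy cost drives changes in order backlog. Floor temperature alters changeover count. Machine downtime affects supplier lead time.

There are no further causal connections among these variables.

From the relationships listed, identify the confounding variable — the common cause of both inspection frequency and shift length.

energy cost

Energy cost has a causal path to inspection frequency (energy cost → tooling age → inspection frequency) and a separate causal path to shift length (energy cost → floor temperature → shift length), so it is a common cause of both.
No stated relationship gives inspection frequency a causal route to shift length, so the correlation is explained by the shared upstream cause rather than a direct effect.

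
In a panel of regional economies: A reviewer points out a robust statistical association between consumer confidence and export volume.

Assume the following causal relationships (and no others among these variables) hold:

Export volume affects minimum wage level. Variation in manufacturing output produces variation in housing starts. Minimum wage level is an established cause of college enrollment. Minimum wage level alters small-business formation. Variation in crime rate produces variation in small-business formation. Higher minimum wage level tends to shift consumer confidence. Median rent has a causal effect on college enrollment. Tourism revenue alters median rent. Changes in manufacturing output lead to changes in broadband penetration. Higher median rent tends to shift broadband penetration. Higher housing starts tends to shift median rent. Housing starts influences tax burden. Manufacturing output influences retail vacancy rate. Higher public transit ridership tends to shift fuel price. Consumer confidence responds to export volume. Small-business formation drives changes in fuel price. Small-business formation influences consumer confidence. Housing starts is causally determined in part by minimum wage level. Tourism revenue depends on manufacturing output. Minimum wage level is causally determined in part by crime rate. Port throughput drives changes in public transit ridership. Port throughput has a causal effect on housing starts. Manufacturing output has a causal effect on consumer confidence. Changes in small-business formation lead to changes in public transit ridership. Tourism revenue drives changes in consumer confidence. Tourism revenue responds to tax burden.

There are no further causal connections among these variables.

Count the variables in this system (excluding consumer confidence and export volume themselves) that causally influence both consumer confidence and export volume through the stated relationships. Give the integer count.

No listed variable has a causal path to both consumer confidence and export volume, so there are no common causes.

0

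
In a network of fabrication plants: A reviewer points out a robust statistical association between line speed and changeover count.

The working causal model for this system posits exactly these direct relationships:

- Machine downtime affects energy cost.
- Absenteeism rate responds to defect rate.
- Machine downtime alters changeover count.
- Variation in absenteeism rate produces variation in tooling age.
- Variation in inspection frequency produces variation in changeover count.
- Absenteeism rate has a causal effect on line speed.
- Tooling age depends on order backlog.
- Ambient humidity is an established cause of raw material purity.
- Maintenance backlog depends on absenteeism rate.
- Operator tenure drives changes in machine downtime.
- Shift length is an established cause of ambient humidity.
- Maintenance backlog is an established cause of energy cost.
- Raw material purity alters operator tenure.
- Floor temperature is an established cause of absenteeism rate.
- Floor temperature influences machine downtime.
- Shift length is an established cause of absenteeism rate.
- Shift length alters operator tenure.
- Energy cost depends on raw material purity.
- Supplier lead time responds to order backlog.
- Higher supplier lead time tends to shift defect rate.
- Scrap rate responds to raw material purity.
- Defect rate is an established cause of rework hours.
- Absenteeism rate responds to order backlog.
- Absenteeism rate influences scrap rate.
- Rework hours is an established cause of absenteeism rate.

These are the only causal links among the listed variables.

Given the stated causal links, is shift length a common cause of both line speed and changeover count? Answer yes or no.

Shift length has a causal path to line speed (shift length → absenteeism rate → line speed) and to changeover count (shift length → operator tenure → machine downtime → changeover count), so it is a common cause of both — a confounder.

yes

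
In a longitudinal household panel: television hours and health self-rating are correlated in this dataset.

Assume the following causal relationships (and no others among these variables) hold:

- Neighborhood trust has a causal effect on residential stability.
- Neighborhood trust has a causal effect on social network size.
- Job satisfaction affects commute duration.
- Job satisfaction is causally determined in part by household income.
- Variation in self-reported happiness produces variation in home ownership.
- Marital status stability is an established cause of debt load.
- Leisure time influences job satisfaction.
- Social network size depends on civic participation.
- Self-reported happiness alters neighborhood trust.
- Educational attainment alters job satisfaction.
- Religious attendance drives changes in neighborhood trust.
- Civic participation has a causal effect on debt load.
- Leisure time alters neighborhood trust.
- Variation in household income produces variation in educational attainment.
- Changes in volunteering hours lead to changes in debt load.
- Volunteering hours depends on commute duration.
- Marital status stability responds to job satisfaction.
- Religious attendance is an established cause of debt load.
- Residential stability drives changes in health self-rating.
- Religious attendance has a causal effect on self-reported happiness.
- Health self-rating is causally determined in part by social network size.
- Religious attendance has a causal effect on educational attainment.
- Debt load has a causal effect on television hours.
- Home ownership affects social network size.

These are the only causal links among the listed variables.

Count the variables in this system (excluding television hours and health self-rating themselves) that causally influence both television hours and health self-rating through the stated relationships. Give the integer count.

3

The common causes are: civic participation (to television hours via civic participation → debt load → television hours; to health self-rating via civic participation → social network size → health self-rating); leisure time (to television hours via leisure time → job satisfaction → marital status stability → debt load → television hours; to health self-rating via leisure time → neighborhood trust → social network size → health self-rating); religious attendance (to television hours via religious attendance → debt load → television hours; to health self-rating via religious attendance → neighborhood trust → social network size → health self-rating).
Every other variable lacks a causal path to at least one of television hours and health self-rating.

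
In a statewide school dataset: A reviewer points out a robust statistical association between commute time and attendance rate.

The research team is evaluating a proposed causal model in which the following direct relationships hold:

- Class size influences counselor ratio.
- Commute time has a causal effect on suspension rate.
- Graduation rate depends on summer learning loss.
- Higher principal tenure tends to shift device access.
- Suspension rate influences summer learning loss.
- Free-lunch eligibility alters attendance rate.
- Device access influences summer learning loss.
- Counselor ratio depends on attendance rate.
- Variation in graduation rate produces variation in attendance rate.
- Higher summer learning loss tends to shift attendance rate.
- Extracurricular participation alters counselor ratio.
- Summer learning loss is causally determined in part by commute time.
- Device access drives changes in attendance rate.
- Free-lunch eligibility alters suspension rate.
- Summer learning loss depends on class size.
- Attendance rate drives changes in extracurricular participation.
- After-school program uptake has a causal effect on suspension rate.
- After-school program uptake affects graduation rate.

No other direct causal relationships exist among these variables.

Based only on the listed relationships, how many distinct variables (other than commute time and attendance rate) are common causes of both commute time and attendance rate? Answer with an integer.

No listed variable has a causal path to both commute time and attendance rate, so there are no common causes.

0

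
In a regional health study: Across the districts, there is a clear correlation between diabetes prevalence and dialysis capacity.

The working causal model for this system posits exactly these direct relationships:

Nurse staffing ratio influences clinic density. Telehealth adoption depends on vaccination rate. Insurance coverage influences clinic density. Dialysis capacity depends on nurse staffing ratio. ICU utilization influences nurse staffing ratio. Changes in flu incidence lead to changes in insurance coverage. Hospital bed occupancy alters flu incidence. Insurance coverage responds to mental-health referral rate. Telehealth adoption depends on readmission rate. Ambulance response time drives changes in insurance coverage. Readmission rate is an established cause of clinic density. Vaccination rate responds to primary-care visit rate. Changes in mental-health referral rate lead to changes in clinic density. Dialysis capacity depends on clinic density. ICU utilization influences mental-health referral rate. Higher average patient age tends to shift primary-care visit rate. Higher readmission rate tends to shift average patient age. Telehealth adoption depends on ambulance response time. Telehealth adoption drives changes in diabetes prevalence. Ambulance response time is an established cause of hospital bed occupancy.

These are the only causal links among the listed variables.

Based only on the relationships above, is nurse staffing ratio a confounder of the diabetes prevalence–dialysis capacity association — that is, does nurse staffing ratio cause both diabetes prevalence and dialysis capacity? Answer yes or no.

no

Nurse staffing ratio has no stated causal path to diabetes prevalence. A confounder must cause both variables, so nurse staffing ratio does not qualify.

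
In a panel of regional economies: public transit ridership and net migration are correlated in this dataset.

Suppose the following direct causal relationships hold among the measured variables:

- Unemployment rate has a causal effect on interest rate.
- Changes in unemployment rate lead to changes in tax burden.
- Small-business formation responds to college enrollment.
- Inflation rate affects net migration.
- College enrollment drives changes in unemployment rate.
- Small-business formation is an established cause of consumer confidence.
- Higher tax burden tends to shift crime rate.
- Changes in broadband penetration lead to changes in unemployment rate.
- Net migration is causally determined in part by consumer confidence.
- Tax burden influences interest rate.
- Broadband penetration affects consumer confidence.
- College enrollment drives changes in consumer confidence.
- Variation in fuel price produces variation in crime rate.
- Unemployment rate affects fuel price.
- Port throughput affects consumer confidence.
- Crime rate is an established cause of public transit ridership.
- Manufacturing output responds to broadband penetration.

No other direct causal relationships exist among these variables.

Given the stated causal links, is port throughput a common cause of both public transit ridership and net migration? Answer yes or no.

no

Port throughput has no stated causal path to public transit ridership. A confounder must cause both variables, so port throughput does not qualify.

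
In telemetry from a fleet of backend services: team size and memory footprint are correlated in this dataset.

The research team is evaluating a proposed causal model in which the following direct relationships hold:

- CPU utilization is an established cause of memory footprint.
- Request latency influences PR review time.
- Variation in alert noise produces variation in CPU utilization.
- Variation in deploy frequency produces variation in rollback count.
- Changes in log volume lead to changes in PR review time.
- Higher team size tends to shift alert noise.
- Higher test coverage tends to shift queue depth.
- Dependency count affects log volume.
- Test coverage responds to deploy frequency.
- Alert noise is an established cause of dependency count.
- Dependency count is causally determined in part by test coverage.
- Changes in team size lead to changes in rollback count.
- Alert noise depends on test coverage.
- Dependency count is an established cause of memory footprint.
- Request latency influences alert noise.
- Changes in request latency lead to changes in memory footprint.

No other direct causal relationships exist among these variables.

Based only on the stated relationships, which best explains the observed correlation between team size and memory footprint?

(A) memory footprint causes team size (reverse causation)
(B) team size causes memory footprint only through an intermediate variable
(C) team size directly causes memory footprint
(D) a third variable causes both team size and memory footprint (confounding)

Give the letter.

Team size reaches memory footprint through team size → alert noise → dependency count → memory footprint — an indirect causal chain with no direct team size → memory footprint link. No variable causes both team size and memory footprint, so confounding is ruled out; the effect is mediated.

B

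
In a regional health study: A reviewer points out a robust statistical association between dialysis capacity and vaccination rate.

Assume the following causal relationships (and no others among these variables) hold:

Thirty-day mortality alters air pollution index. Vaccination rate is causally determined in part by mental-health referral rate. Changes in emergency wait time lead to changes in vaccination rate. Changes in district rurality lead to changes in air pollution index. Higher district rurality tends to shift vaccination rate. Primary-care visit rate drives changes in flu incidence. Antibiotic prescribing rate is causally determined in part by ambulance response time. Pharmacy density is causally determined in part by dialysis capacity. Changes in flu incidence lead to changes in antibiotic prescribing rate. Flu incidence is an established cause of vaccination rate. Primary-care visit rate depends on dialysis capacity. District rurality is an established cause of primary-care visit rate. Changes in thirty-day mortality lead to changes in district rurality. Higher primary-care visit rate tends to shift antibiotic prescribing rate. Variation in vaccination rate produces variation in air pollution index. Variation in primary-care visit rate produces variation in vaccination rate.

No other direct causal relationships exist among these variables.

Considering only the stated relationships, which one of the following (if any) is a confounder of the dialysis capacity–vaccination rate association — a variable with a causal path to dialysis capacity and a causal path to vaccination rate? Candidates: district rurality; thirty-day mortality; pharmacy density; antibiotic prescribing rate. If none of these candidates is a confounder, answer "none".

None of the listed candidates has causal paths to both dialysis capacity and vaccination rate in the stated relationships, so none is a common cause.

none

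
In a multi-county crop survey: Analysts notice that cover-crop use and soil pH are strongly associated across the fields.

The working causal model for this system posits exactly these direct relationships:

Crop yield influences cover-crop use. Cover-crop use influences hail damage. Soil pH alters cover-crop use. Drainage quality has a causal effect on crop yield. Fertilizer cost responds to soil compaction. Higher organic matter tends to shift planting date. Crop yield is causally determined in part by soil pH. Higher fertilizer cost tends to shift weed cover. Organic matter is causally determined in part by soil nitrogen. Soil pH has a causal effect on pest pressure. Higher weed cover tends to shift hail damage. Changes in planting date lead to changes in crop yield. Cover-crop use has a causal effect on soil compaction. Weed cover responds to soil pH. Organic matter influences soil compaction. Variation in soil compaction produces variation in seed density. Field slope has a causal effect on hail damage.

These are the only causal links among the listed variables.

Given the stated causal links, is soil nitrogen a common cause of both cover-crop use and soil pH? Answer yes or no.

Soil nitrogen has no stated causal path to soil pH. A confounder must cause both variables, so soil nitrogen does not qualify.

no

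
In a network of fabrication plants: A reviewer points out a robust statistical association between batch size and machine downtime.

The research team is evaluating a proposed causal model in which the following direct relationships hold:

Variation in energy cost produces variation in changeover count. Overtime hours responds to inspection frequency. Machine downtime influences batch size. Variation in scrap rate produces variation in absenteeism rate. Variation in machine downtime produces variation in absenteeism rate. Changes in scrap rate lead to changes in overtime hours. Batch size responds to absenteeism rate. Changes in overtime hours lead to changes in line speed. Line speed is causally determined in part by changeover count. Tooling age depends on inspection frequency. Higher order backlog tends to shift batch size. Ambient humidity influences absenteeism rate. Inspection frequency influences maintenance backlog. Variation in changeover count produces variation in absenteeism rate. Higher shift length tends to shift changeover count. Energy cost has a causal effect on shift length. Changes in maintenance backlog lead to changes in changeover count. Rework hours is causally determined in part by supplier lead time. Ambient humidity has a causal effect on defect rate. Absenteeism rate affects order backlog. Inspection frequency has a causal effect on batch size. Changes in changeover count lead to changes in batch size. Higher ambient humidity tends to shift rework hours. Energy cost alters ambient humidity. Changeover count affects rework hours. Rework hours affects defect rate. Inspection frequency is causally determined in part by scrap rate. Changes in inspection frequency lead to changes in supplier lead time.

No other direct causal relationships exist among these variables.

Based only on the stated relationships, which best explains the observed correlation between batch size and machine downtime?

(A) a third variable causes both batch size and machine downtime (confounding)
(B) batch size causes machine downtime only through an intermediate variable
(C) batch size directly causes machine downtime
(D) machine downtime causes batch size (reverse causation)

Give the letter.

D

The stated link runs machine downtime → batch size; batch size has no causal path to machine downtime. No variable causes both, so confounding is ruled out. The correlation reflects reverse causation.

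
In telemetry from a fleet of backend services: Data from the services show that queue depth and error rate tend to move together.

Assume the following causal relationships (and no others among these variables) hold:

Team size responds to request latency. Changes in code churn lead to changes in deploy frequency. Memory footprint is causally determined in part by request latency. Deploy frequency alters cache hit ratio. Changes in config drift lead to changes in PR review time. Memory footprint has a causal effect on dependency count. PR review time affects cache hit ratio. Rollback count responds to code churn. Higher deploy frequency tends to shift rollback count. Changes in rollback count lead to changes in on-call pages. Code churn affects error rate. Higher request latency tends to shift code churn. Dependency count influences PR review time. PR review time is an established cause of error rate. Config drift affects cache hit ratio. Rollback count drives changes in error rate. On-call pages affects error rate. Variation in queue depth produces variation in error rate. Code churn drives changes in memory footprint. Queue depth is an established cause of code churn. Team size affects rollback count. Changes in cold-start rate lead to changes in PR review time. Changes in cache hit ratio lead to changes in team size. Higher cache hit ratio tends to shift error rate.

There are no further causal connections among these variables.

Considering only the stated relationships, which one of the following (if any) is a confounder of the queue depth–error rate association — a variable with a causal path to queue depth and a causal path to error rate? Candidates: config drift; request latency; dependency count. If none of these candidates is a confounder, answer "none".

None of the listed candidates has causal paths to both queue depth and error rate in the stated relationships, so none is a common cause.

none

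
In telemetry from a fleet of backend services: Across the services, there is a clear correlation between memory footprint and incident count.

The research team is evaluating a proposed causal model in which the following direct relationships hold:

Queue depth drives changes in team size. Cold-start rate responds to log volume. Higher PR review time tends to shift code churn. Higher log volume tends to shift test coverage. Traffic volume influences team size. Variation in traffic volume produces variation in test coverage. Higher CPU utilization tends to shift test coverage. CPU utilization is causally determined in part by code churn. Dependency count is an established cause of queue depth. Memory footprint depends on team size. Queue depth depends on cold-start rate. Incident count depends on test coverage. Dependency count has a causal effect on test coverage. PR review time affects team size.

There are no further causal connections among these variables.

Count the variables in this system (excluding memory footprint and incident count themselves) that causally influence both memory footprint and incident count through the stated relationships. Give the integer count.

The common causes are: PR review time (to memory footprint via PR review time → team size → memory footprint; to incident count via PR review time → code churn → CPU utilization → test coverage → incident count); dependency count (to memory footprint via dependency count → queue depth → team size → memory footprint; to incident count via dependency count → test coverage → incident count); log volume (to memory footprint via log volume → cold-start rate → queue depth → team size → memory footprint; to incident count via log volume → test coverage → incident count); traffic volume (to memory footprint via traffic volume → team size → memory footprint; to incident count via traffic volume → test coverage → incident count).
Every other variable lacks a causal path to at least one of memory footprint and incident count.

4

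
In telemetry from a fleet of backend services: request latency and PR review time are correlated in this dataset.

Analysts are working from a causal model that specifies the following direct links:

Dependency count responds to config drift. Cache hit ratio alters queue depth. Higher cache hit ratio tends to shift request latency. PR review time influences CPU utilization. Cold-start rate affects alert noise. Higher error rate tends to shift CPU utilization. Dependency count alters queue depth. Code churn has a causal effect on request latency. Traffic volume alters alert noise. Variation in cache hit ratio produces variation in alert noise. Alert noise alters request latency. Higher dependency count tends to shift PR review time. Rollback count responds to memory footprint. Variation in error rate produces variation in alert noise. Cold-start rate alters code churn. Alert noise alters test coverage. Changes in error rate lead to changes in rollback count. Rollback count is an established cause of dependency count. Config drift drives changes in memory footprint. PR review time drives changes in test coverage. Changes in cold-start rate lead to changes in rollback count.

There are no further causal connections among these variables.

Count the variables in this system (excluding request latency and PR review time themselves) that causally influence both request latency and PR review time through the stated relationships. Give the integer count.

2

The common causes are: cold-start rate (to request latency via cold-start rate → alert noise → request latency; to PR review time via cold-start rate → rollback count → dependency count → PR review time); error rate (to request latency via error rate → alert noise → request latency; to PR review time via error rate → rollback count → dependency count → PR review time).
Every other variable lacks a causal path to at least one of request latency and PR review time.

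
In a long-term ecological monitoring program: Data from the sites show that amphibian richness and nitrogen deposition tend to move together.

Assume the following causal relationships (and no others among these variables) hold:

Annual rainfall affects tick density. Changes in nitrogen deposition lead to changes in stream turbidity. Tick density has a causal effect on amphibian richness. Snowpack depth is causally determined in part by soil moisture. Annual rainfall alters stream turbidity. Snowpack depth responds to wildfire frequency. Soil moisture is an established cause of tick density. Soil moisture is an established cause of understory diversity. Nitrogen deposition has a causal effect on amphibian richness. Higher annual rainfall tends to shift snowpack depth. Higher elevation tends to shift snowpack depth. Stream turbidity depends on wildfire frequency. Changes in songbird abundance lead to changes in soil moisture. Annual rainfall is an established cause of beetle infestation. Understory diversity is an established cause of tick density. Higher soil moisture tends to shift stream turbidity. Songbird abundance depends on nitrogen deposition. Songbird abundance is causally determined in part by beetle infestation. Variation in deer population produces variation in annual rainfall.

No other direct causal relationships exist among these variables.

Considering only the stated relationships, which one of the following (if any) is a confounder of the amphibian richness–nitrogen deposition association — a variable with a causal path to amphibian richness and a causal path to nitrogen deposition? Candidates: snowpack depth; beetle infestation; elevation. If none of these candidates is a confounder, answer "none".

none

None of the listed candidates has causal paths to both amphibian richness and nitrogen deposition in the stated relationships, so none is a common cause.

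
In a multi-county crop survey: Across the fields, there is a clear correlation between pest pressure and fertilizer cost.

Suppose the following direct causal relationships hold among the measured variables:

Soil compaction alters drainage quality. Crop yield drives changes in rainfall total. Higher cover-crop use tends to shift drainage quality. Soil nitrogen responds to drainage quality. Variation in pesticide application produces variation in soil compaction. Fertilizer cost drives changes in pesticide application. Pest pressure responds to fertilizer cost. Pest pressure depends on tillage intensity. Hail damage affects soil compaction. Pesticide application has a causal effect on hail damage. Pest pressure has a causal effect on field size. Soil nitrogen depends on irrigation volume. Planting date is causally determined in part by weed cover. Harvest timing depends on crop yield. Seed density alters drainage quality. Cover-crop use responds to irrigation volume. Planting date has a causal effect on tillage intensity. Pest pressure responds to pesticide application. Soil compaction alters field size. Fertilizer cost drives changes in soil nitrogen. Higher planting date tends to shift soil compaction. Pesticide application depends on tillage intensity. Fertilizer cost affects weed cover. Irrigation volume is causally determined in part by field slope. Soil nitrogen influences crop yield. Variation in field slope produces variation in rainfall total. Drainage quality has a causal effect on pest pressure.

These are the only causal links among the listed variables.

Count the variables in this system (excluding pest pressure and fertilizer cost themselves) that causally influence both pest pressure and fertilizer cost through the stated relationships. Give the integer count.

0

No listed variable has a causal path to both pest pressure and fertilizer cost, so there are no common causes.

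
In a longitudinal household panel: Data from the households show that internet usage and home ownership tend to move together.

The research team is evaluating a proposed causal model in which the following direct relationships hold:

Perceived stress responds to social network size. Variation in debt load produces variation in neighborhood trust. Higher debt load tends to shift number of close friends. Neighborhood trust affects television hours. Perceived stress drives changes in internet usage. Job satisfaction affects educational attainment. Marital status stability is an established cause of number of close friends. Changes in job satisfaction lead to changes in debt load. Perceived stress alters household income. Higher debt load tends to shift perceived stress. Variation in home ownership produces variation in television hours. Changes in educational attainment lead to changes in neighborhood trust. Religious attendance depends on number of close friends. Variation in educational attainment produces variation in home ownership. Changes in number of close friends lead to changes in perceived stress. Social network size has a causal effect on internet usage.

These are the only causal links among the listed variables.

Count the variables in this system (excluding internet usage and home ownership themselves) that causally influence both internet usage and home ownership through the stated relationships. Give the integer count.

1

The common causes are: job satisfaction (to internet usage via job satisfaction → debt load → perceived stress → internet usage; to home ownership via job satisfaction → educational attainment → home ownership).
Every other variable lacks a causal path to at least one of internet usage and home ownership.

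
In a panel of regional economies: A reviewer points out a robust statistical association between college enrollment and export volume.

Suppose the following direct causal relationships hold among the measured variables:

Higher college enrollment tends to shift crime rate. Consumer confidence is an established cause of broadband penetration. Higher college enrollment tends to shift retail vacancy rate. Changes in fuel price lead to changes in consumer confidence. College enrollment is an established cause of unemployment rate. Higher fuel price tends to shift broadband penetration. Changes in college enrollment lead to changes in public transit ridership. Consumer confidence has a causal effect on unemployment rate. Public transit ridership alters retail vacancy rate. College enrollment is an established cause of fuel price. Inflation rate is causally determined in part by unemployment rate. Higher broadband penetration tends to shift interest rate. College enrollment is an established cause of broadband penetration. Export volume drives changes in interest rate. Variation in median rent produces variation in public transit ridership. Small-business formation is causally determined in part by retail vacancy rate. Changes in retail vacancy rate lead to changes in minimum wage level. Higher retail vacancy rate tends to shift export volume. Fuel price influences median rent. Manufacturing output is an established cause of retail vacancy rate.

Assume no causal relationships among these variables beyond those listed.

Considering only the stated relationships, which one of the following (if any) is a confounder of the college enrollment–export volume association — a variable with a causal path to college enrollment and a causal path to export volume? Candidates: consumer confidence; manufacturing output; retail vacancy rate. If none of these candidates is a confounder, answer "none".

None of the listed candidates has causal paths to both college enrollment and export volume in the stated relationships, so none is a common cause.

none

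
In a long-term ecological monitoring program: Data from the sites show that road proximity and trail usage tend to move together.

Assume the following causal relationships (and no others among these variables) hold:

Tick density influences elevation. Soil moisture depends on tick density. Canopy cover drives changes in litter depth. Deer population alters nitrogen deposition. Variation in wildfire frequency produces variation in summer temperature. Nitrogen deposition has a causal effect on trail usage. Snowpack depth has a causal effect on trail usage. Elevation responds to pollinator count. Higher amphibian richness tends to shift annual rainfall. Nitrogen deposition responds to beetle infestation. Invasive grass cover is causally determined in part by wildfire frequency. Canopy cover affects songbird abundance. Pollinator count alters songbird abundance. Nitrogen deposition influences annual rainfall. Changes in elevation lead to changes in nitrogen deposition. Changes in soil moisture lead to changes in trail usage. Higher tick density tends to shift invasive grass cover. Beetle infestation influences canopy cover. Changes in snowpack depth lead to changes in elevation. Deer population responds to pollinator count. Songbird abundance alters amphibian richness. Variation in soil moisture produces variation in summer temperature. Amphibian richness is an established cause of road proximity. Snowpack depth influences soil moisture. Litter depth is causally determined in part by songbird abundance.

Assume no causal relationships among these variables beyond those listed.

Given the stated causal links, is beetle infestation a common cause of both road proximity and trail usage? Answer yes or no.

Beetle infestation has a causal path to road proximity (beetle infestation → canopy cover → songbird abundance → amphibian richness → road proximity) and to trail usage (beetle infestation → nitrogen deposition → trail usage), so it is a common cause of both — a confounder.

yes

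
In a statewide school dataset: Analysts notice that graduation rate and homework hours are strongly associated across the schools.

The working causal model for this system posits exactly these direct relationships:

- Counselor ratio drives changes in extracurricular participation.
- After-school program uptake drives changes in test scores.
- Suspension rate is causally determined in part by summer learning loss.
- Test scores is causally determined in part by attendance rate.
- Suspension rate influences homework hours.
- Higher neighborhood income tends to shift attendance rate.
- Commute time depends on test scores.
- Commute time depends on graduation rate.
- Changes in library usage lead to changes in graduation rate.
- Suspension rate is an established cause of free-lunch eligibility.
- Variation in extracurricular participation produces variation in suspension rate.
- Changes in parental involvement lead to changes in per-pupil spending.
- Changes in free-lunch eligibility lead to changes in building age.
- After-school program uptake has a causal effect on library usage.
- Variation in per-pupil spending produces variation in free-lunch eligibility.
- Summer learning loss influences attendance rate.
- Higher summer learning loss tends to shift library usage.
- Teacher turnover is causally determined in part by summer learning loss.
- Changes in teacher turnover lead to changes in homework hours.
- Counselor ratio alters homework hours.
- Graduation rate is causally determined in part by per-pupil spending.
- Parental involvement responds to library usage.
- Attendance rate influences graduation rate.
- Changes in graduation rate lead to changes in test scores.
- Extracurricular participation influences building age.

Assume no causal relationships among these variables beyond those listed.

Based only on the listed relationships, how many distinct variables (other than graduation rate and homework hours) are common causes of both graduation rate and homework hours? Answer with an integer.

The common causes are: summer learning loss (to graduation rate via summer learning loss → attendance rate → graduation rate; to homework hours via summer learning loss → teacher turnover → homework hours).
Every other variable lacks a causal path to at least one of graduation rate and homework hours.

1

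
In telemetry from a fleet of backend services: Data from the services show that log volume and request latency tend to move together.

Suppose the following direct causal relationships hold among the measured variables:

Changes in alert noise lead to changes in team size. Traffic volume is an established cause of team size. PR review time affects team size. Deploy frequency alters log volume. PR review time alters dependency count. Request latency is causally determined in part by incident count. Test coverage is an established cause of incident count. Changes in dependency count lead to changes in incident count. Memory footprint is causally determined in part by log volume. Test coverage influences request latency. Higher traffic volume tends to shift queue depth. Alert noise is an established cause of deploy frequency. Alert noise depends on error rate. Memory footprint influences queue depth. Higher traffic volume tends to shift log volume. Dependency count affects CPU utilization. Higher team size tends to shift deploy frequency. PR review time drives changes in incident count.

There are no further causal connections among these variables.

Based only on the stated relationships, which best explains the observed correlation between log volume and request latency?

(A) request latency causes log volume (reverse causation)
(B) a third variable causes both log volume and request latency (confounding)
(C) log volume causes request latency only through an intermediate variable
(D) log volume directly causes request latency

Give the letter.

PR review time causes log volume (PR review time → team size → deploy frequency → log volume) and request latency (PR review time → incident count → request latency) — a common cause creating the correlation.
There is no stated path from log volume to request latency or from request latency to log volume, so neither direct nor reverse causation applies.

B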